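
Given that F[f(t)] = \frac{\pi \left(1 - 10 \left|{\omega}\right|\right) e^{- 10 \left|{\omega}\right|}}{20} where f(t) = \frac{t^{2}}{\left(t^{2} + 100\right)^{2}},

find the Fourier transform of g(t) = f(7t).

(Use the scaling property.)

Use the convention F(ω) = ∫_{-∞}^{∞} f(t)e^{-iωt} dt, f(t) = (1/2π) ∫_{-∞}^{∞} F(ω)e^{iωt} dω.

F[g](ω) = \frac{\pi \left(7 - 10 \left|{\omega}\right|\right) e^{- \frac{10 \left|{\omega}\right|}{7}}}{980}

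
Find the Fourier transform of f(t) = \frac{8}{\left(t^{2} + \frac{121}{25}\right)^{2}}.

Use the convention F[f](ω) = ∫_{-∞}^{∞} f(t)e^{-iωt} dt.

F(ω) = \frac{100 \pi \left(11 \left|{\omega}\right| + 5\right) e^{- \frac{11 \left|{\omega}\right|}{5}}}{1331}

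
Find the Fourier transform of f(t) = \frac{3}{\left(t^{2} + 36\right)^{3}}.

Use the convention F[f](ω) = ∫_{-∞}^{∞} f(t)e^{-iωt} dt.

F(ω) = \frac{\pi \left(12 \omega^{2} + 6 \left|{\omega}\right| + 1\right) e^{- 6 \left|{\omega}\right|}}{6912}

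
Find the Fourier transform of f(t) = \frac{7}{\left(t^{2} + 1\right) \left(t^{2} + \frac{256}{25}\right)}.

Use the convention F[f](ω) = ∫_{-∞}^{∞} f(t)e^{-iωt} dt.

F(ω) = \frac{25 \pi e^{- \left|{\omega}\right|}}{33} - \frac{125 \pi e^{- \frac{16 \left|{\omega}\right|}{5}}}{528}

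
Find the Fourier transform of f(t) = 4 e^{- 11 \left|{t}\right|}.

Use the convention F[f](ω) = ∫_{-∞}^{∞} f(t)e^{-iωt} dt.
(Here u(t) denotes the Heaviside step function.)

F(ω) = \frac{88}{\omega^{2} + 121}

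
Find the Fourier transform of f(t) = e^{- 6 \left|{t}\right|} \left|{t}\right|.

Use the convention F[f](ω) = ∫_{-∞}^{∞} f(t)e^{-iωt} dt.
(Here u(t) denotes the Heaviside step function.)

F(ω) = \frac{2 \left(36 - \omega^{2}\right)}{\left(\omega^{2} + 36\right)^{2}}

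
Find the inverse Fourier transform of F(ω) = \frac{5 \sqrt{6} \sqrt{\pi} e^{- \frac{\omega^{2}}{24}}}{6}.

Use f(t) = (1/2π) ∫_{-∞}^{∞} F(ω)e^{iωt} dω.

f(t) = 5 e^{- 6 t^{2}}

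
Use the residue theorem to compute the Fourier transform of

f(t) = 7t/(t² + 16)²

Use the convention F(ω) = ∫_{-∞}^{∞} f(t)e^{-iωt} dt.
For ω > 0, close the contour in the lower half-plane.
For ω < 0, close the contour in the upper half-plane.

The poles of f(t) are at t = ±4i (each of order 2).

Let g(z) = f(z)e^{-iωz}; for large |z| the factor e^{-iωz} decays in the lower half-plane when ω > 0 and in the upper half-plane when ω < 0.

Case ω > 0 (lower half-plane, clockwise contour ⇒ F(ω) = -2πi·ΣRes):
  Res_{z = - 4 i} g(z) = \frac{7 \omega e^{- 4 \omega}}{16} (pole of order 2)
  F(ω) = -2πi·ΣRes = - \frac{7 i \pi \omega e^{- 4 \omega}}{8}

Case ω < 0 (upper half-plane, counterclockwise contour ⇒ F(ω) = +2πi·ΣRes):
  Res_{z = 4 i} g(z) = - \frac{7 \omega e^{4 \omega}}{16} (pole of order 2)
  F(ω) = 2πi·ΣRes = - \frac{7 i \pi \omega e^{4 \omega}}{8}

Both cases combine into a single formula in |ω|:

F(ω) = - \frac{7 i \pi \omega e^{- 4 \left|{\omega}\right|}}{8}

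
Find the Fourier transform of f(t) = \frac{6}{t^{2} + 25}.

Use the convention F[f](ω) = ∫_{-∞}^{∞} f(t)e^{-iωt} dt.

F(ω) = \frac{6 \pi e^{- 5 \left|{\omega}\right|}}{5}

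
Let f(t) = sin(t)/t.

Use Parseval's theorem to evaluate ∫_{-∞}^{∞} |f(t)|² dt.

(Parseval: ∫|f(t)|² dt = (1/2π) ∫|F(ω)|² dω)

∫|f(t)|² dt = \pi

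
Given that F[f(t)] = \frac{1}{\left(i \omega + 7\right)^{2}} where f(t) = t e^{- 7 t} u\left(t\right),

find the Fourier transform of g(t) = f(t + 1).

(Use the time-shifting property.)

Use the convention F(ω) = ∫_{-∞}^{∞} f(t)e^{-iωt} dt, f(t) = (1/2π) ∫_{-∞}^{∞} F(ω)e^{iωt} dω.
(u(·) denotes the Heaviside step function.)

F[g](ω) = \frac{e^{i \omega}}{\left(i \omega + 7\right)^{2}}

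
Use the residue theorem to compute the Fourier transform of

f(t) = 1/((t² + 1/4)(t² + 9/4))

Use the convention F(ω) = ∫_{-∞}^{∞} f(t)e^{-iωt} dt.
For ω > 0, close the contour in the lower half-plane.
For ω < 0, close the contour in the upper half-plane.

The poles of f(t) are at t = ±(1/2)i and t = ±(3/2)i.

Let g(z) = f(z)e^{-iωz}; for large |z| the factor e^{-iωz} decays in the lower half-plane when ω > 0 and in the upper half-plane when ω < 0.

Case ω > 0 (lower half-plane, clockwise contour ⇒ F(ω) = -2πi·ΣRes):
  Res_{z = - \frac{i}{2}} g(z) = \frac{i e^{- \frac{\omega}{2}}}{2}
  Res_{z = - \frac{3 i}{2}} g(z) = - \frac{i e^{- \frac{3 \omega}{2}}}{6}
  F(ω) = -2πi·ΣRes = \frac{\pi \left(3 e^{\omega} - 1\right) e^{- \frac{3 \omega}{2}}}{3}

Case ω < 0 (upper half-plane, counterclockwise contour ⇒ F(ω) = +2πi·ΣRes):
  Res_{z = \frac{i}{2}} g(z) = - \frac{i e^{\frac{\omega}{2}}}{2}
  Res_{z = \frac{3 i}{2}} g(z) = \frac{i e^{\frac{3 \omega}{2}}}{6}
  F(ω) = 2πi·ΣRes = \frac{\pi \left(3 - e^{\omega}\right) e^{\frac{\omega}{2}}}{3}

Both cases combine into a single formula in |ω|:

F(ω) = \frac{\pi \left(3 e^{\left|{\omega}\right|} - 1\right) e^{- \frac{3 \left|{\omega}\right|}{2}}}{3}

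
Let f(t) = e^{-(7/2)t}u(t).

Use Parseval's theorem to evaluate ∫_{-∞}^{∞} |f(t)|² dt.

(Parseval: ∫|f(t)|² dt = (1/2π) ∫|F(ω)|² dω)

∫|f(t)|² dt = \frac{1}{7}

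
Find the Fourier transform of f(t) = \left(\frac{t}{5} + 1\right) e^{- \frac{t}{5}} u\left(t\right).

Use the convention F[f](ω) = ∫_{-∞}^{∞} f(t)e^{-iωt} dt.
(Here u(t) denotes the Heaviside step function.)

F(ω) = \frac{5 \left(- 5 i \omega - 2\right)}{25 \omega^{2} - 10 i \omega - 1}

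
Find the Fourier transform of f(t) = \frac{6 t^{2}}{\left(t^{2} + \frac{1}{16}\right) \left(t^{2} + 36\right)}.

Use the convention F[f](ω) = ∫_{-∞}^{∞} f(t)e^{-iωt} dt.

F(ω) = \frac{576 \pi e^{- 6 \left|{\omega}\right|}}{575} - \frac{24 \pi e^{- \frac{\left|{\omega}\right|}{4}}}{575}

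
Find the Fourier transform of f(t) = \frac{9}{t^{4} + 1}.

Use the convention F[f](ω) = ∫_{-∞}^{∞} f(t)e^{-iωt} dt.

F(ω) = 9 \pi e^{- \frac{\sqrt{2} \left|{\omega}\right|}{2}} \sin{\left(\frac{\sqrt{2} \left|{\omega}\right|}{2} + \frac{\pi}{4} \right)}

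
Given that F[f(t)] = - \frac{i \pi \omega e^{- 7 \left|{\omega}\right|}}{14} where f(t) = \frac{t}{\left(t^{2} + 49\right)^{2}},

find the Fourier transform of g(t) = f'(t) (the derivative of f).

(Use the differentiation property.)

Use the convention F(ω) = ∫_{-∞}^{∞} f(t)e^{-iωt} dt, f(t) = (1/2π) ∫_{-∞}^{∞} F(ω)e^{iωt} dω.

F[g](ω) = \frac{\pi \omega^{2} e^{- 7 \left|{\omega}\right|}}{14}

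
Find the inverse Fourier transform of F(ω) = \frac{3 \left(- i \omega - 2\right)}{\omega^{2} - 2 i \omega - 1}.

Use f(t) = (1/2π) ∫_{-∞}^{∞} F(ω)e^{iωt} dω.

f(t) = 3 \left(t + 1\right) e^{- t} u\left(t\right)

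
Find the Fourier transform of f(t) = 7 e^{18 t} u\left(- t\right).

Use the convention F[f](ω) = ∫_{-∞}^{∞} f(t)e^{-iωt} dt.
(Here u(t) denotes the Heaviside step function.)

F(ω) = - \frac{7}{i \omega - 18}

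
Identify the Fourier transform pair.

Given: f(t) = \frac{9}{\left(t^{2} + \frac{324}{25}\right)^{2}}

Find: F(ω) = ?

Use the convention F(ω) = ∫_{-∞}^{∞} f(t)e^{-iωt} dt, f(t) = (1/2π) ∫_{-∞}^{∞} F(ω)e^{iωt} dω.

F(ω) = \frac{25 \pi \left(18 \left|{\omega}\right| + 5\right) e^{- \frac{18 \left|{\omega}\right|}{5}}}{1296}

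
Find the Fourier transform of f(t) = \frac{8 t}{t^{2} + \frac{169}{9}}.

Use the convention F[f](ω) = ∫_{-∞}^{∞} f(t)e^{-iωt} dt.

F(ω) = - 8 i \pi e^{- \frac{13 \left|{\omega}\right|}{3}} \operatorname{sign}{\left(\omega \right)}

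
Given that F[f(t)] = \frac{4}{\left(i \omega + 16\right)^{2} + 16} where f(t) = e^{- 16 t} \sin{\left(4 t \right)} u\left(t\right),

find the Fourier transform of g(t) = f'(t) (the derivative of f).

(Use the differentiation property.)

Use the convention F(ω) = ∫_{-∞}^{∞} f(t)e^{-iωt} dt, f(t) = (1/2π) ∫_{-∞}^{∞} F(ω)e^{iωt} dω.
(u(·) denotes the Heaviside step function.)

F[g](ω) = \frac{4 i \omega}{\left(i \omega + 16\right)^{2} + 16}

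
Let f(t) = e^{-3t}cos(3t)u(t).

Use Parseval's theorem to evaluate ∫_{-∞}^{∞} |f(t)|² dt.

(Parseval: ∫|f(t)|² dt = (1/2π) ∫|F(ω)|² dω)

∫|f(t)|² dt = \frac{1}{8}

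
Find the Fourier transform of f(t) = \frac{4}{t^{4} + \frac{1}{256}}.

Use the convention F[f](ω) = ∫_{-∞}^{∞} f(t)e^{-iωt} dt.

F(ω) = 256 \pi e^{- \frac{\sqrt{2} \left|{\omega}\right|}{8}} \sin{\left(\frac{\sqrt{2} \left|{\omega}\right|}{8} + \frac{\pi}{4} \right)}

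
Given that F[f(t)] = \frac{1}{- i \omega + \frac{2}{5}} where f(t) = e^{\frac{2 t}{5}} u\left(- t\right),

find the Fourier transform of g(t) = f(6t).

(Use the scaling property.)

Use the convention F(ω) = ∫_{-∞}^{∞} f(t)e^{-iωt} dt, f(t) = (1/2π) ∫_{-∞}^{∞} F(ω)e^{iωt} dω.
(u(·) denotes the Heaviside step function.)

F[g](ω) = - \frac{5}{5 i \omega - 12}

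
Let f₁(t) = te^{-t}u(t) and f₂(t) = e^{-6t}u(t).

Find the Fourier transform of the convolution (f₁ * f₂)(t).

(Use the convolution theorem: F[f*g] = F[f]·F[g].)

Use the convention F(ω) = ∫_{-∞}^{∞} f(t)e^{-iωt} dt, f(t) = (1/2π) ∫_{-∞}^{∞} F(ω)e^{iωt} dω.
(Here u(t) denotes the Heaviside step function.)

F[f₁*f₂](ω) = \frac{1}{\left(i \omega + 1\right)^{2} \left(i \omega + 6\right)}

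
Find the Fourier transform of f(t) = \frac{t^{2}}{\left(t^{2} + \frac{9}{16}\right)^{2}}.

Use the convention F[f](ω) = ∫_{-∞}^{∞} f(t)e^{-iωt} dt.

F(ω) = \frac{\pi \left(4 - 3 \left|{\omega}\right|\right) e^{- \frac{3 \left|{\omega}\right|}{4}}}{6}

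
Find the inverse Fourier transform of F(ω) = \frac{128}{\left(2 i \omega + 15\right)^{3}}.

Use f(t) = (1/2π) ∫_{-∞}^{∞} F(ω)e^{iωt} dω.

f(t) = 8 t^{2} e^{- \frac{15 t}{2}} u\left(t\right)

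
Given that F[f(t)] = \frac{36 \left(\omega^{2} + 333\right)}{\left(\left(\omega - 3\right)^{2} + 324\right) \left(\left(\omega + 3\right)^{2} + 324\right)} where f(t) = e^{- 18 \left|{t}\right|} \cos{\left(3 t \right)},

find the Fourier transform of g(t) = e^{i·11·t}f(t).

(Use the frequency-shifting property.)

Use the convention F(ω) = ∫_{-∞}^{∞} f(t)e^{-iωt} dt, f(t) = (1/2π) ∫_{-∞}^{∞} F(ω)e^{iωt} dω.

F[g](ω) = \frac{36 \left(\left(\omega - 11\right)^{2} + 333\right)}{\left(\left(\omega - 14\right)^{2} + 324\right) \left(\left(\omega - 8\right)^{2} + 324\right)}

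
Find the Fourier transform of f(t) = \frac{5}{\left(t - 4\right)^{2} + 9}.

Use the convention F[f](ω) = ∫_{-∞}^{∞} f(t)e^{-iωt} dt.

F(ω) = \frac{5 \pi e^{- 4 i \omega - 3 \left|{\omega}\right|}}{3}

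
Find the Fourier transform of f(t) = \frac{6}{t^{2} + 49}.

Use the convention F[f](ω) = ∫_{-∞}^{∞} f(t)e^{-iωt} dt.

F(ω) = \frac{6 \pi e^{- 7 \left|{\omega}\right|}}{7}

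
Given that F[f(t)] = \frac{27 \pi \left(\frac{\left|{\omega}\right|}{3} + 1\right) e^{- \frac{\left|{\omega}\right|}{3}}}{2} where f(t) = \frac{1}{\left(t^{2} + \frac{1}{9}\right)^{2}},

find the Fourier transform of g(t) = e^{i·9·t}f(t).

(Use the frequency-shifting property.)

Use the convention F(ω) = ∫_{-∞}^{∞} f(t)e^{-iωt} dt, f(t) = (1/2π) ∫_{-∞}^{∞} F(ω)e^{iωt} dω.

F[g](ω) = \frac{9 \pi \left(\left|{\omega - 9}\right| + 3\right) e^{- \frac{\left|{\omega - 9}\right|}{3}}}{2}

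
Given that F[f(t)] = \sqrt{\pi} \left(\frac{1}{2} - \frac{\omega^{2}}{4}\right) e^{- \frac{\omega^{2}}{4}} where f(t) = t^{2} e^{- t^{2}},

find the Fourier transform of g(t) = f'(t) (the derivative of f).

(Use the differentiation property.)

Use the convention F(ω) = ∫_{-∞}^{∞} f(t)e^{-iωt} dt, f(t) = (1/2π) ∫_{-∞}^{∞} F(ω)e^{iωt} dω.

F[g](ω) = \frac{i \sqrt{\pi} \omega \left(2 - \omega^{2}\right) e^{- \frac{\omega^{2}}{4}}}{4}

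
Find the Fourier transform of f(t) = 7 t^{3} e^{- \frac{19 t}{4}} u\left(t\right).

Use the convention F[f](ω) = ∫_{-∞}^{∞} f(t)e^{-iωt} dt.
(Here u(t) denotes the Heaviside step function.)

F(ω) = \frac{10752}{\left(4 i \omega + 19\right)^{4}}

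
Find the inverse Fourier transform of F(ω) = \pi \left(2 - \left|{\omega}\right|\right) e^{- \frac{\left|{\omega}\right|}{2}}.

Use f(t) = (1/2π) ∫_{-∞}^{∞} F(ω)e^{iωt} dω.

f(t) = \frac{2 t^{2}}{\left(t^{2} + \frac{1}{4}\right)^{2}}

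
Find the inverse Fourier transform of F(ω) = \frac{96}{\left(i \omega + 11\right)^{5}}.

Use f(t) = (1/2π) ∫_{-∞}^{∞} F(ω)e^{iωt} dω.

f(t) = 4 t^{4} e^{- 11 t} u\left(t\right)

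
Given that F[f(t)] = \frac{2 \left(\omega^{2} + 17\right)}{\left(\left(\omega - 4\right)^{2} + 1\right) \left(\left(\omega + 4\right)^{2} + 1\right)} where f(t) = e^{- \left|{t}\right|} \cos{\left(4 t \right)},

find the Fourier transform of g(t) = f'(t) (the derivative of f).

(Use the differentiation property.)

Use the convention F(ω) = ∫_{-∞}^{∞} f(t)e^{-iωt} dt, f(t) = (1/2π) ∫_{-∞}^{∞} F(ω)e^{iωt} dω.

F[g](ω) = \frac{2 i \omega \left(\omega^{2} + 17\right)}{\omega^{4} - 30 \omega^{2} + 289}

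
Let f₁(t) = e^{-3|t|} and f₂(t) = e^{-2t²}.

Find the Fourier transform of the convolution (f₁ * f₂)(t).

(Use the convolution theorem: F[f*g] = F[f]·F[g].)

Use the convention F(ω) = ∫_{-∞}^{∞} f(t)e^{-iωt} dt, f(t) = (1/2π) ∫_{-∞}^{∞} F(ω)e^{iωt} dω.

F[f₁*f₂](ω) = \frac{3 \sqrt{2} \sqrt{\pi} e^{- \frac{\omega^{2}}{8}}}{\omega^{2} + 9}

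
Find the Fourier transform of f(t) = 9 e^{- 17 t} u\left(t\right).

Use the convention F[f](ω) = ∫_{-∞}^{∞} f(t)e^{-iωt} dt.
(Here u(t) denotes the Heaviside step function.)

F(ω) = \frac{9}{i \omega + 17}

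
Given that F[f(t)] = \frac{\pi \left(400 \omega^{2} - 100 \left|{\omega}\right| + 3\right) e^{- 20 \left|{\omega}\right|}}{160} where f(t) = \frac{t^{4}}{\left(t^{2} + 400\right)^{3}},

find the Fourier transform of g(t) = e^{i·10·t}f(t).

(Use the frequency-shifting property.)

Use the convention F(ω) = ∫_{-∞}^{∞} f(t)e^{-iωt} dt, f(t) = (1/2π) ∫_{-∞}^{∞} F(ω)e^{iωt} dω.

F[g](ω) = \frac{\pi \left(400 \left(\omega - 10\right)^{2} - 100 \left|{\omega - 10}\right| + 3\right) e^{- 20 \left|{\omega - 10}\right|}}{160}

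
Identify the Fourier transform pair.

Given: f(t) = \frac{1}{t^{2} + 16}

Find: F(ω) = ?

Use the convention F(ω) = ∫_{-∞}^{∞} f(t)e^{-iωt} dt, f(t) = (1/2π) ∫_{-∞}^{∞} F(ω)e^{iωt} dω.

F(ω) = \frac{\pi e^{- 4 \left|{\omega}\right|}}{4}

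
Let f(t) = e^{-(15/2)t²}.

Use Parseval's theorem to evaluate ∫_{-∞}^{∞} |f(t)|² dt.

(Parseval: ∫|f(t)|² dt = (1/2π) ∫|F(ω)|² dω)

∫|f(t)|² dt = \frac{\sqrt{15} \sqrt{\pi}}{15}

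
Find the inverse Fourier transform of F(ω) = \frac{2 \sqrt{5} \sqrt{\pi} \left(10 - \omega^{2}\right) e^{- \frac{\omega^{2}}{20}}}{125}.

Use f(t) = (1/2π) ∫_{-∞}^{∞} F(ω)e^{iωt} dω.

f(t) = 8 t^{2} e^{- 5 t^{2}}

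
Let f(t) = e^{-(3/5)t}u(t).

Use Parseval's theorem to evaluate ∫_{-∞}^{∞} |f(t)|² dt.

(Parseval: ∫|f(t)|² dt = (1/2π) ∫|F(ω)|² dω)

∫|f(t)|² dt = \frac{5}{6}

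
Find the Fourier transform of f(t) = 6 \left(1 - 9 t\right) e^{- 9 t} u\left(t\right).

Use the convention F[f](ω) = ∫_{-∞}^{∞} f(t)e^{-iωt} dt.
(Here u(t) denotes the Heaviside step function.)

F(ω) = \frac{6 i \omega}{- \omega^{2} + 18 i \omega + 81}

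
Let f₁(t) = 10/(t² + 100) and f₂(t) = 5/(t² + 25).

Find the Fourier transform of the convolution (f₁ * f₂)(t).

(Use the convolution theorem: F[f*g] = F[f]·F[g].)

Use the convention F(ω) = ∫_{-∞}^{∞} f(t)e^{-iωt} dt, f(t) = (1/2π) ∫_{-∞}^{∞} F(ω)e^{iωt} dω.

F[f₁*f₂](ω) = \pi^{2} e^{- 15 \left|{\omega}\right|}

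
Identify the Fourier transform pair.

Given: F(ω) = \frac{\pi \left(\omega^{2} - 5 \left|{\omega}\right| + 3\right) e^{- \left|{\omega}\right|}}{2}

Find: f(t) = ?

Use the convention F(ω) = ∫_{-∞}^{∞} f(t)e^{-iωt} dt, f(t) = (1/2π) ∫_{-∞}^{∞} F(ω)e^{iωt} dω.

f(t) = \frac{4 t^{4}}{\left(t^{2} + 1\right)^{3}}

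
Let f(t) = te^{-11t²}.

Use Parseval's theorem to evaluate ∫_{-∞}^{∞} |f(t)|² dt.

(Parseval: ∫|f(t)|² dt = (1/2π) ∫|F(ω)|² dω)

∫|f(t)|² dt = \frac{\sqrt{22} \sqrt{\pi}}{968}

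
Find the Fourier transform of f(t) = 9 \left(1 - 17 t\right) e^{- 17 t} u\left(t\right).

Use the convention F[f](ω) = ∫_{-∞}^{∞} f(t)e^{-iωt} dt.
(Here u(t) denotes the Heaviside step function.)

F(ω) = \frac{9 i \omega}{- \omega^{2} + 34 i \omega + 289}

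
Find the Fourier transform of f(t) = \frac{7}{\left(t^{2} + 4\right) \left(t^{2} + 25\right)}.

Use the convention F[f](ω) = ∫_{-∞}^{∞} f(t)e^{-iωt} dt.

F(ω) = \frac{\pi \left(5 e^{3 \left|{\omega}\right|} - 2\right) e^{- 5 \left|{\omega}\right|}}{30}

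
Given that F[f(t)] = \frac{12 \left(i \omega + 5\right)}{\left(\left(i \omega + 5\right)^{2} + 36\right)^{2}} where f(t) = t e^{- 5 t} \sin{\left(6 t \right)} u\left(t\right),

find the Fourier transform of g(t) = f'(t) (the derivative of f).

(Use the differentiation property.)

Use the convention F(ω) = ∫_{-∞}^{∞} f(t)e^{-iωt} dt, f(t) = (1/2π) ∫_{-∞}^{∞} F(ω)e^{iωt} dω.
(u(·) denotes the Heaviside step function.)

F[g](ω) = \frac{12 i \omega \left(i \omega + 5\right)}{\left(\left(i \omega + 5\right)^{2} + 36\right)^{2}}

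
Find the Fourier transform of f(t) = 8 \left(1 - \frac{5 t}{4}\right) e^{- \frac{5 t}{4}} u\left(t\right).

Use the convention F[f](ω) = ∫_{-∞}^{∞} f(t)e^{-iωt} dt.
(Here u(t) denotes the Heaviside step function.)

F(ω) = \frac{128 i \omega}{- 16 \omega^{2} + 40 i \omega + 25}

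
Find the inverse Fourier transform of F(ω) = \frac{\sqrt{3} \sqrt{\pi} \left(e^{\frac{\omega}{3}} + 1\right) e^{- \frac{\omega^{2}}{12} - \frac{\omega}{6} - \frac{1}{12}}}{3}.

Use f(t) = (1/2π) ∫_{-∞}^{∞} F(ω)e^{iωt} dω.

f(t) = 2 e^{- 3 t^{2}} \cos{\left(t \right)}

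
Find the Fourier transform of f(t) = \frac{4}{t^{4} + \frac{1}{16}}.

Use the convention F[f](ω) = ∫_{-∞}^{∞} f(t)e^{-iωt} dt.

F(ω) = 32 \pi e^{- \frac{\sqrt{2} \left|{\omega}\right|}{4}} \sin{\left(\frac{\sqrt{2} \left|{\omega}\right|}{4} + \frac{\pi}{4} \right)}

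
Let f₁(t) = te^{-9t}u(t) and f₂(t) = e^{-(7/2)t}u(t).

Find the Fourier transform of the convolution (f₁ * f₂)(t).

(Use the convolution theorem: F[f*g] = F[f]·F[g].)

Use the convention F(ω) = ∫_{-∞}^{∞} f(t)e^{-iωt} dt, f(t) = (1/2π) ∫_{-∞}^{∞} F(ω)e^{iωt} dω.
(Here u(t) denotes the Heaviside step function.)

F[f₁*f₂](ω) = \frac{2}{\left(i \omega + 9\right)^{2} \left(2 i \omega + 7\right)}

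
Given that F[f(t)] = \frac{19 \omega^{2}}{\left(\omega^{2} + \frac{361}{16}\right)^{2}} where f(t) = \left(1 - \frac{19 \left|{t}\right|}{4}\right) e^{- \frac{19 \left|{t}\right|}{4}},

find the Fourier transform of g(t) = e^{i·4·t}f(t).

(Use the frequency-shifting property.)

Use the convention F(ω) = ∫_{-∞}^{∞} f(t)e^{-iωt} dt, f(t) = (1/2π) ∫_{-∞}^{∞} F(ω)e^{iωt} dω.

F[g](ω) = \frac{4864 \left(\omega - 4\right)^{2}}{\left(16 \left(\omega - 4\right)^{2} + 361\right)^{2}}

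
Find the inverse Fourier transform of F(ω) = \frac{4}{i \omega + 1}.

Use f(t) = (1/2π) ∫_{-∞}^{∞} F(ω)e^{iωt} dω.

f(t) = 4 e^{- t} u\left(t\right)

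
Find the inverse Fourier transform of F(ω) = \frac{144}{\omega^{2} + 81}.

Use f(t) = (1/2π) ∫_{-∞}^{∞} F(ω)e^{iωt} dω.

f(t) = 8 e^{- 9 \left|{t}\right|}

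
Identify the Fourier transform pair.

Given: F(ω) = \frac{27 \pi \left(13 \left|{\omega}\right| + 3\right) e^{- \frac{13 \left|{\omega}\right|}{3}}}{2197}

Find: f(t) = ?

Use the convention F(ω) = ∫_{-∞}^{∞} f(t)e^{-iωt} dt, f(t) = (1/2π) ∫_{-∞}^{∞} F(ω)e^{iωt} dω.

f(t) = \frac{6}{\left(t^{2} + \frac{169}{9}\right)^{2}}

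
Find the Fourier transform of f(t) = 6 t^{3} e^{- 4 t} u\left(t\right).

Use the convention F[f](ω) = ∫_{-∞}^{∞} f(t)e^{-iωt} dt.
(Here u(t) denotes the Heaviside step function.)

F(ω) = \frac{36}{\left(i \omega + 4\right)^{4}}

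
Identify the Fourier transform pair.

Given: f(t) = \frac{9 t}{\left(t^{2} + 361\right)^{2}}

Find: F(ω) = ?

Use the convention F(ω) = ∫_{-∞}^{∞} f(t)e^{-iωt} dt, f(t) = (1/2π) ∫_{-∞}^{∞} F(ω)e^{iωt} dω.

F(ω) = - \frac{9 i \pi \omega e^{- 19 \left|{\omega}\right|}}{38}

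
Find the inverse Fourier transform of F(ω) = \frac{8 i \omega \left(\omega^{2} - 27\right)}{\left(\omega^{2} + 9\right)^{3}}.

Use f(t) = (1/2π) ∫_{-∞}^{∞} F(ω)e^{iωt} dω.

f(t) = 2 t e^{- 3 \left|{t}\right|} \left|{t}\right|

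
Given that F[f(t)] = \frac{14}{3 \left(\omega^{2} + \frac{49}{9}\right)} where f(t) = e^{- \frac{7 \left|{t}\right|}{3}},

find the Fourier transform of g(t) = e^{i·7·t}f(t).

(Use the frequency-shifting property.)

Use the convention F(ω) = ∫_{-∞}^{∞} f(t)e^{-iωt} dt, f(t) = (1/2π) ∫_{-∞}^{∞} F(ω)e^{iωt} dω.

F[g](ω) = \frac{42}{9 \left(\omega - 7\right)^{2} + 49}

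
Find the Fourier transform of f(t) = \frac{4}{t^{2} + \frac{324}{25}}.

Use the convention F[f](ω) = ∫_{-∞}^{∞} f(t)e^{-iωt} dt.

F(ω) = \frac{10 \pi e^{- \frac{18 \left|{\omega}\right|}{5}}}{9}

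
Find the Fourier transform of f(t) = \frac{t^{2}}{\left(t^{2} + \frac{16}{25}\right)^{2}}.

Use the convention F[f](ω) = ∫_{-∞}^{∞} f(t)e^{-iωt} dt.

F(ω) = \frac{\pi \left(5 - 4 \left|{\omega}\right|\right) e^{- \frac{4 \left|{\omega}\right|}{5}}}{8}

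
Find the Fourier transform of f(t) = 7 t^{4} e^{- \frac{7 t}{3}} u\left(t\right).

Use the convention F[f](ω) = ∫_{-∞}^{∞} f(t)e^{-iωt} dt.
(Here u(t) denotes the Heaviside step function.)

F(ω) = \frac{40824}{\left(3 i \omega + 7\right)^{5}}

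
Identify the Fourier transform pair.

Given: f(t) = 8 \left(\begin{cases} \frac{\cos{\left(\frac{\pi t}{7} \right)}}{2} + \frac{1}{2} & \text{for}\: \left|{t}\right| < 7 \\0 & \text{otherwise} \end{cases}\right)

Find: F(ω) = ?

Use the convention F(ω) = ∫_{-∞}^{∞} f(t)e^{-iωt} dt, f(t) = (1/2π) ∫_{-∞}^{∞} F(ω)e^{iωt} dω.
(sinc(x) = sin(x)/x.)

F(ω) = - \frac{56 \pi^{2} \operatorname{sinc}{\left(7 \omega \right)}}{49 \omega^{2} - \pi^{2}}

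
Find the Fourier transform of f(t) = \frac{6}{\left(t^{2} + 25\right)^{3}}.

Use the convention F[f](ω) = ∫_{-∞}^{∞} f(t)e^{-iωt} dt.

F(ω) = \frac{3 \pi \left(25 \omega^{2} + 15 \left|{\omega}\right| + 3\right) e^{- 5 \left|{\omega}\right|}}{12500}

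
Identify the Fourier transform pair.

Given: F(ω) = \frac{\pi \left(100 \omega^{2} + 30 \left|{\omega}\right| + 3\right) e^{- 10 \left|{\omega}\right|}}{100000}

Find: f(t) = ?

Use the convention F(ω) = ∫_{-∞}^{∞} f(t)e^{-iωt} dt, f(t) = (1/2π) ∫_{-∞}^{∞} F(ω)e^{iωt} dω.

f(t) = \frac{8}{\left(t^{2} + 100\right)^{3}}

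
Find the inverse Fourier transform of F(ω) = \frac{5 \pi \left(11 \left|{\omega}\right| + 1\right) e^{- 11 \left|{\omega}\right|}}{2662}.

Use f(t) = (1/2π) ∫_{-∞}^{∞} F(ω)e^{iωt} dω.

f(t) = \frac{5}{\left(t^{2} + 121\right)^{2}}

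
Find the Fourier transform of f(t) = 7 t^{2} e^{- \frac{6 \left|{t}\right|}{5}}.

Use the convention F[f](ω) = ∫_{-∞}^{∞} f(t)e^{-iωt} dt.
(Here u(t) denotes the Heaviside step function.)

F(ω) = \frac{63000 \left(12 - 25 \omega^{2}\right)}{\left(25 \omega^{2} + 36\right)^{3}}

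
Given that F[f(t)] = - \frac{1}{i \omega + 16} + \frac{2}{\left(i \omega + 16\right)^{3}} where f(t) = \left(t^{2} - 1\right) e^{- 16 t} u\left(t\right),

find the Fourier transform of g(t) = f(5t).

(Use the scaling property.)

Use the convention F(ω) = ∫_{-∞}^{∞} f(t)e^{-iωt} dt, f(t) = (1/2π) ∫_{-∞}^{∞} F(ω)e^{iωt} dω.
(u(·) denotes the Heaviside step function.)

F[g](ω) = \frac{50 i \omega - \left(i \omega + 80\right)^{3} + 4000}{\left(i \omega + 80\right)^{4}}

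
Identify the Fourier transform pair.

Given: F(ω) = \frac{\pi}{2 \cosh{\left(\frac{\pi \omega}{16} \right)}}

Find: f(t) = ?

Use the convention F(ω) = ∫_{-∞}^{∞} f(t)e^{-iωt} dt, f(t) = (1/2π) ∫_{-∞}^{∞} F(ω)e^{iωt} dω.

f(t) = \frac{4}{\cosh{\left(8 t \right)}}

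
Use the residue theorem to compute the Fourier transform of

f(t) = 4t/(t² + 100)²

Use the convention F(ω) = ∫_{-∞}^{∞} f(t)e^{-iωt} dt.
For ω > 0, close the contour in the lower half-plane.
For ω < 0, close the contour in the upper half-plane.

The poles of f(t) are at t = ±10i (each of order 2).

Let g(z) = f(z)e^{-iωz}; for large |z| the factor e^{-iωz} decays in the lower half-plane when ω > 0 and in the upper half-plane when ω < 0.

Case ω > 0 (lower half-plane, clockwise contour ⇒ F(ω) = -2πi·ΣRes):
  Res_{z = - 10 i} g(z) = \frac{\omega e^{- 10 \omega}}{10} (pole of order 2)
  F(ω) = -2πi·ΣRes = - \frac{i \pi \omega e^{- 10 \omega}}{5}

Case ω < 0 (upper half-plane, counterclockwise contour ⇒ F(ω) = +2πi·ΣRes):
  Res_{z = 10 i} g(z) = - \frac{\omega e^{10 \omega}}{10} (pole of order 2)
  F(ω) = 2πi·ΣRes = - \frac{i \pi \omega e^{10 \omega}}{5}

Both cases combine into a single formula in |ω|:

F(ω) = - \frac{i \pi \omega e^{- 10 \left|{\omega}\right|}}{5}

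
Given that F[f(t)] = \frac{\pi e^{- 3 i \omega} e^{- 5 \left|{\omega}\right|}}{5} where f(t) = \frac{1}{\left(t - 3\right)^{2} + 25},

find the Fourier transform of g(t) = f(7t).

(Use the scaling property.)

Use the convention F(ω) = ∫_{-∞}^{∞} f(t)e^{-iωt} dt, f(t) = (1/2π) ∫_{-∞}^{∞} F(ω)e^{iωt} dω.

F[g](ω) = \frac{\pi e^{- \frac{3 i \omega}{7} - \frac{5 \left|{\omega}\right|}{7}}}{35}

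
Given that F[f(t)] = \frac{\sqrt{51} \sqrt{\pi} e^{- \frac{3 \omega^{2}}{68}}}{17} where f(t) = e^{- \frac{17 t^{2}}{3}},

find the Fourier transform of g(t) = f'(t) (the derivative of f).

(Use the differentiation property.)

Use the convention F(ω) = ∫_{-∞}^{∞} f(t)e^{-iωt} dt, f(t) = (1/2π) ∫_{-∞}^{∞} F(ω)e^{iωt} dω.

F[g](ω) = \frac{\sqrt{51} i \sqrt{\pi} \omega e^{- \frac{3 \omega^{2}}{68}}}{17}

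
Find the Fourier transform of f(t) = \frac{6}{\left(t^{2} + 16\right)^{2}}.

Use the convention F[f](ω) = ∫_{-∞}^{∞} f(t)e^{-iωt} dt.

F(ω) = \frac{3 \pi \left(4 \left|{\omega}\right| + 1\right) e^{- 4 \left|{\omega}\right|}}{64}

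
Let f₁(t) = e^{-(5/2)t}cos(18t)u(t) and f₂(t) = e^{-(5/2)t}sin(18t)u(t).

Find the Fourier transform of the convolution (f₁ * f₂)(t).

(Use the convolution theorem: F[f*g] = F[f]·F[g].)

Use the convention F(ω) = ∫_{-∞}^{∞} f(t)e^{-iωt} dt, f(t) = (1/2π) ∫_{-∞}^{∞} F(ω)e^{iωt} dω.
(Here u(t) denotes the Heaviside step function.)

F[f₁*f₂](ω) = \frac{144 \left(2 i \omega + 5\right)}{\left(\left(2 i \omega + 5\right)^{2} + 1296\right)^{2}}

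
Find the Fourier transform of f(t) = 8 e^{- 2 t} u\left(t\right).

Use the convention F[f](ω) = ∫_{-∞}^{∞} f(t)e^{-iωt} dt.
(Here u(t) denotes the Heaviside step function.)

F(ω) = \frac{8}{i \omega + 2}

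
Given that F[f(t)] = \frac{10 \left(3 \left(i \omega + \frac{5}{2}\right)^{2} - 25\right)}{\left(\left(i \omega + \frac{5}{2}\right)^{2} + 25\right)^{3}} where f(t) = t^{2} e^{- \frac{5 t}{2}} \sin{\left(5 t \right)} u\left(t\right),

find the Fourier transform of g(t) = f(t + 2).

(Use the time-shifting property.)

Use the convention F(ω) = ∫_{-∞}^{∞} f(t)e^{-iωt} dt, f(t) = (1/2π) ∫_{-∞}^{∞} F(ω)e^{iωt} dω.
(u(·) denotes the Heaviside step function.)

F[g](ω) = \frac{\left(480 \left(2 i \omega + 5\right)^{2} - 16000\right) e^{2 i \omega}}{\left(\left(2 i \omega + 5\right)^{2} + 100\right)^{3}}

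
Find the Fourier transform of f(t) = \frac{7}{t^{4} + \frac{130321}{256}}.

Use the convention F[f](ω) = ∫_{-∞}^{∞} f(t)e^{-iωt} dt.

F(ω) = \frac{448 \pi e^{- \frac{19 \sqrt{2} \left|{\omega}\right|}{8}} \sin{\left(\frac{19 \sqrt{2} \left|{\omega}\right|}{8} + \frac{\pi}{4} \right)}}{6859}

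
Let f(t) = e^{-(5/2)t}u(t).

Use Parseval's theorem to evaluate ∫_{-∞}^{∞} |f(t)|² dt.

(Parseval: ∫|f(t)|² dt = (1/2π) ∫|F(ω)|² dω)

∫|f(t)|² dt = \frac{1}{5}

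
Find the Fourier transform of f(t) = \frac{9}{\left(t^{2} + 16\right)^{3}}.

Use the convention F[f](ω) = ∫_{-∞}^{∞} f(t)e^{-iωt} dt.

F(ω) = \frac{9 \pi \left(16 \omega^{2} + 12 \left|{\omega}\right| + 3\right) e^{- 4 \left|{\omega}\right|}}{8192}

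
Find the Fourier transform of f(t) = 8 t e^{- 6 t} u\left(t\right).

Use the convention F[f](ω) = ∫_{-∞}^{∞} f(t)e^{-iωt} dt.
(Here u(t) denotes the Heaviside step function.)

F(ω) = \frac{8}{\left(i \omega + 6\right)^{2}}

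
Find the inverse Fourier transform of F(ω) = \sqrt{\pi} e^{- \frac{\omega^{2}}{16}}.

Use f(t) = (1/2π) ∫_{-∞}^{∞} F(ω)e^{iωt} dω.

f(t) = 2 e^{- 4 t^{2}}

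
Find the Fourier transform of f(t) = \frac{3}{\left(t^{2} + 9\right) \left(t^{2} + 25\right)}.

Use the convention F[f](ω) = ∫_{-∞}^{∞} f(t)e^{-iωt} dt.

F(ω) = \frac{\pi \left(5 e^{2 \left|{\omega}\right|} - 3\right) e^{- 5 \left|{\omega}\right|}}{80}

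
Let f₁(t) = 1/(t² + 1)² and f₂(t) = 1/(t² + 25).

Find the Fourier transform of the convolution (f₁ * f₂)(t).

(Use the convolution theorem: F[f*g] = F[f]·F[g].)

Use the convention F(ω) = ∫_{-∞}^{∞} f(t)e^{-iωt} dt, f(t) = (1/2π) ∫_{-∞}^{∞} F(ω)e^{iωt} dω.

F[f₁*f₂](ω) = \frac{\pi^{2} \left(\left|{\omega}\right| + 1\right) e^{- 6 \left|{\omega}\right|}}{10}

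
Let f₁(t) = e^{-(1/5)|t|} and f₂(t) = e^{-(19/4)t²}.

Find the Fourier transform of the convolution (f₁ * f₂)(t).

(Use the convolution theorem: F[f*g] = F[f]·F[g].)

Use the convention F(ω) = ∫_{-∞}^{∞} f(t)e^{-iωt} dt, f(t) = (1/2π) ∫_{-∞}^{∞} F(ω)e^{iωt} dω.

F[f₁*f₂](ω) = \frac{20 \sqrt{19} \sqrt{\pi} e^{- \frac{\omega^{2}}{19}}}{19 \left(25 \omega^{2} + 1\right)}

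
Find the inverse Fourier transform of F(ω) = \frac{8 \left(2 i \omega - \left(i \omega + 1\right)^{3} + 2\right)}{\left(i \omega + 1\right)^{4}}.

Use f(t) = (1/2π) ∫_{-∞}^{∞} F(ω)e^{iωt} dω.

f(t) = 8 \left(t^{2} - 1\right) e^{- t} u\left(t\right)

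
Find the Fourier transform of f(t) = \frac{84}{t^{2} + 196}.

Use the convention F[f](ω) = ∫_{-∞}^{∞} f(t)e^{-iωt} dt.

F(ω) = 6 \pi e^{- 14 \left|{\omega}\right|}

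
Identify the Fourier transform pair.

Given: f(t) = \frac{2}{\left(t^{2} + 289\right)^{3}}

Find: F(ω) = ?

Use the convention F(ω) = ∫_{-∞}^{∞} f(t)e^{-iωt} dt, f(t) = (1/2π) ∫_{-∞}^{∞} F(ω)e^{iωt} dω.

F(ω) = \frac{\pi \left(289 \omega^{2} + 51 \left|{\omega}\right| + 3\right) e^{- 17 \left|{\omega}\right|}}{5679428}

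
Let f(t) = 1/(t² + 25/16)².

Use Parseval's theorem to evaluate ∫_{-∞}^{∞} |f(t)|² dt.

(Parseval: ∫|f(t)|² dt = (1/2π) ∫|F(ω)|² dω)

∫|f(t)|² dt = \frac{1024 \pi}{15625}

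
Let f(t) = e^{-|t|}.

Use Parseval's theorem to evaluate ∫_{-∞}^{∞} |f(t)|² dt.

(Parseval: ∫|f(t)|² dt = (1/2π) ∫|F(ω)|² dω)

∫|f(t)|² dt = 1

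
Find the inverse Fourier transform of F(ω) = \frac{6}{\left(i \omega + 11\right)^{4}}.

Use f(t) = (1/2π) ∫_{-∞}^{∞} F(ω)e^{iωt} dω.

f(t) = t^{3} e^{- 11 t} u\left(t\right)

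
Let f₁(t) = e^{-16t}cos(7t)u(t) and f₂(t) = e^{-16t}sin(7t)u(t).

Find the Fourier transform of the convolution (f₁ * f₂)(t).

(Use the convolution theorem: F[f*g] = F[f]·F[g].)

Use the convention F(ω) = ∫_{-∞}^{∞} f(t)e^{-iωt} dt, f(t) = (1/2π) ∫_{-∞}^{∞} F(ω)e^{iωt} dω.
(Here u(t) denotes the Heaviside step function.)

F[f₁*f₂](ω) = \frac{7 \left(i \omega + 16\right)}{\left(\left(i \omega + 16\right)^{2} + 49\right)^{2}}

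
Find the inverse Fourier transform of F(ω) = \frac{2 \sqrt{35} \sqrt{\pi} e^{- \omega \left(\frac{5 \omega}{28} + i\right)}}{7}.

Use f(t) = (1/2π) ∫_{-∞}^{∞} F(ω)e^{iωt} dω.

f(t) = 2 e^{- \frac{7 \left(t - 1\right)^{2}}{5}}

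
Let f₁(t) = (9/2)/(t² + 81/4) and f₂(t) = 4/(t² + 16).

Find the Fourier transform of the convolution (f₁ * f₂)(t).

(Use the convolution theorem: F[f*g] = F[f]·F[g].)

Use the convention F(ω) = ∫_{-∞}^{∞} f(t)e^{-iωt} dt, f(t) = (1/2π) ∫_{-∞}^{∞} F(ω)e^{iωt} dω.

F[f₁*f₂](ω) = \pi^{2} e^{- \frac{17 \left|{\omega}\right|}{2}}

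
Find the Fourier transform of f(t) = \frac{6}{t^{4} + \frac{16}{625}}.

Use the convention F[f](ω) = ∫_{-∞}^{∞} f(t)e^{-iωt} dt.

F(ω) = \frac{375 \pi e^{- \frac{\sqrt{2} \left|{\omega}\right|}{5}} \sin{\left(\frac{\sqrt{2} \left|{\omega}\right|}{5} + \frac{\pi}{4} \right)}}{4}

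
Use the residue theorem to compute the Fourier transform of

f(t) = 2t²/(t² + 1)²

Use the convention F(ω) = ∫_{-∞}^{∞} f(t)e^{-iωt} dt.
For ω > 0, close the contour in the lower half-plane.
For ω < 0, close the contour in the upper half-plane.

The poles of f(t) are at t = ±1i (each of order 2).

Let g(z) = f(z)e^{-iωz}; for large |z| the factor e^{-iωz} decays in the lower half-plane when ω > 0 and in the upper half-plane when ω < 0.

Case ω > 0 (lower half-plane, clockwise contour ⇒ F(ω) = -2πi·ΣRes):
  Res_{z = - i} g(z) = \frac{i \left(1 - \omega\right) e^{- \omega}}{2} (pole of order 2)
  F(ω) = -2πi·ΣRes = \pi \left(1 - \omega\right) e^{- \omega}

Case ω < 0 (upper half-plane, counterclockwise contour ⇒ F(ω) = +2πi·ΣRes):
  Res_{z = i} g(z) = \frac{i \left(- \omega - 1\right) e^{\omega}}{2} (pole of order 2)
  F(ω) = 2πi·ΣRes = \pi \left(\omega + 1\right) e^{\omega}

Both cases combine into a single formula in |ω|:

F(ω) = \pi \left(1 - \left|{\omega}\right|\right) e^{- \left|{\omega}\right|}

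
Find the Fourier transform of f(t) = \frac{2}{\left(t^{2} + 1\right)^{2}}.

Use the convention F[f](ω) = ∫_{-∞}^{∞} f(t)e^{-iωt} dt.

F(ω) = \pi \left(\left|{\omega}\right| + 1\right) e^{- \left|{\omega}\right|}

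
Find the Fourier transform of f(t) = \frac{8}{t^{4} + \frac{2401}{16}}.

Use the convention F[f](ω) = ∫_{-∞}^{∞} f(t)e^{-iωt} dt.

F(ω) = \frac{64 \pi e^{- \frac{7 \sqrt{2} \left|{\omega}\right|}{4}} \sin{\left(\frac{7 \sqrt{2} \left|{\omega}\right|}{4} + \frac{\pi}{4} \right)}}{343}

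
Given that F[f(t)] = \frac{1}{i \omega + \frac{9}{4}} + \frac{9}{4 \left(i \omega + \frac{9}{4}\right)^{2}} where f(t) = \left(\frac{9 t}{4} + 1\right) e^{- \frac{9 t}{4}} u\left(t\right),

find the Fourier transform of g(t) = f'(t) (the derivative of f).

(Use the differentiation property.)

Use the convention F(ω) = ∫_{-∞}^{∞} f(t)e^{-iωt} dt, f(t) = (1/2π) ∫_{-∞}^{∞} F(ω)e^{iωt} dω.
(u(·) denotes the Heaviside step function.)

F[g](ω) = \frac{8 \omega \left(2 \omega - 9 i\right)}{16 \omega^{2} - 72 i \omega - 81}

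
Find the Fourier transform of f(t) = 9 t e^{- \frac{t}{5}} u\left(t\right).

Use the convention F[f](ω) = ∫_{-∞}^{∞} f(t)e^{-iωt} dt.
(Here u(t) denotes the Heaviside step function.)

F(ω) = \frac{225}{\left(5 i \omega + 1\right)^{2}}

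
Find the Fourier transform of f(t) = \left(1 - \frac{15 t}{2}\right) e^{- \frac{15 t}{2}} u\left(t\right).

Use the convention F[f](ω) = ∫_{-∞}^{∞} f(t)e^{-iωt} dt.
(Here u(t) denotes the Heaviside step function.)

F(ω) = \frac{4 i \omega}{- 4 \omega^{2} + 60 i \omega + 225}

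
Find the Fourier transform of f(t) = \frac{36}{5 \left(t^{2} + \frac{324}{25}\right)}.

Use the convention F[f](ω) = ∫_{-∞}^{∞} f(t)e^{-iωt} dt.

F(ω) = 2 \pi e^{- \frac{18 \left|{\omega}\right|}{5}}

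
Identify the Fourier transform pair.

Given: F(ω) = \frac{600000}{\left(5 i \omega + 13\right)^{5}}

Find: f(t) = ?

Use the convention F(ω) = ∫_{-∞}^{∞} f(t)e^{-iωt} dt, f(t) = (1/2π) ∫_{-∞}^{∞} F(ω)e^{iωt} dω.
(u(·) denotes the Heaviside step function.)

f(t) = 8 t^{4} e^{- \frac{13 t}{5}} u\left(t\right)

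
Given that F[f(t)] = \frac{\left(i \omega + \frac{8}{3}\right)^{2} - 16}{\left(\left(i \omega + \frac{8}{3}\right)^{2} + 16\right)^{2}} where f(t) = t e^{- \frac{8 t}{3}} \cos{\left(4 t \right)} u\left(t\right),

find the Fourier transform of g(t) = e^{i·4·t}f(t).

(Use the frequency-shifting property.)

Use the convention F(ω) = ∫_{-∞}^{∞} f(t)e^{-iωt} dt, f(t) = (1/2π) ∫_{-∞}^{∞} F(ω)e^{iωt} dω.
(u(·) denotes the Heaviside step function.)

F[g](ω) = \frac{9 \left(\left(3 i \left(\omega - 4\right) + 8\right)^{2} - 144\right)}{\left(\left(3 i \left(\omega - 4\right) + 8\right)^{2} + 144\right)^{2}}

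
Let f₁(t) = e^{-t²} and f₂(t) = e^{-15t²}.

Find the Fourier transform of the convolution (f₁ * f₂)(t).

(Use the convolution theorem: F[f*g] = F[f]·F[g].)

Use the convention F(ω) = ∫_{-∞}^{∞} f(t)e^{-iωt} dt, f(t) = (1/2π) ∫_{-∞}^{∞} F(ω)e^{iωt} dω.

F[f₁*f₂](ω) = \frac{\sqrt{15} \pi e^{- \frac{4 \omega^{2}}{15}}}{15}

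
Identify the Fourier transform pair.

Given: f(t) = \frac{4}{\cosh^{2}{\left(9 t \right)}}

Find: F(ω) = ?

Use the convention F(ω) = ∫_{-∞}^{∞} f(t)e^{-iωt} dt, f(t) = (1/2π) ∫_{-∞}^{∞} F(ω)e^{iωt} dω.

F(ω) = \frac{4 \pi \omega}{81 \sinh{\left(\frac{\pi \omega}{18} \right)}}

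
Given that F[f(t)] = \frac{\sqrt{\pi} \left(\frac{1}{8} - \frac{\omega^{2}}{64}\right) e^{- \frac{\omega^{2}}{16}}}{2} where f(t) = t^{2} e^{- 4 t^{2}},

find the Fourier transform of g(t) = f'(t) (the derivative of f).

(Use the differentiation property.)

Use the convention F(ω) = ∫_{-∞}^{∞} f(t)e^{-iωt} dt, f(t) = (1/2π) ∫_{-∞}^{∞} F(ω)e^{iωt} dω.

F[g](ω) = \frac{i \sqrt{\pi} \omega \left(8 - \omega^{2}\right) e^{- \frac{\omega^{2}}{16}}}{128}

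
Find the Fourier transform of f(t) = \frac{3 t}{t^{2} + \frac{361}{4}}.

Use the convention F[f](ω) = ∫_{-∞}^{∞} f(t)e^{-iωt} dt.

F(ω) = - 3 i \pi e^{- \frac{19 \left|{\omega}\right|}{2}} \operatorname{sign}{\left(\omega \right)}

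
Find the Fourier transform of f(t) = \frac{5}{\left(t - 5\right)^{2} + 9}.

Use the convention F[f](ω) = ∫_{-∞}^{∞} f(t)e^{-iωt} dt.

F(ω) = \frac{5 \pi e^{- 5 i \omega - 3 \left|{\omega}\right|}}{3}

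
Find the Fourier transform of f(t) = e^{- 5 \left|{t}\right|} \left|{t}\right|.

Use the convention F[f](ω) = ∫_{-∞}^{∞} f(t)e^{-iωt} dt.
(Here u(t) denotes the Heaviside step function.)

F(ω) = \frac{2 \left(25 - \omega^{2}\right)}{\left(\omega^{2} + 25\right)^{2}}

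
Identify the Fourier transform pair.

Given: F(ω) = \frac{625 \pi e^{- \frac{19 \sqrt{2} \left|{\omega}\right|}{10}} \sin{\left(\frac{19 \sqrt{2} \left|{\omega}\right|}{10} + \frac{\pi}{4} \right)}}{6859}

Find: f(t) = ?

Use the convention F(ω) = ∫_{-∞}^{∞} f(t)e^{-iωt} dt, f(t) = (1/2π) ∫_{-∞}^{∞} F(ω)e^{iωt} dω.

f(t) = \frac{5}{t^{4} + \frac{130321}{625}}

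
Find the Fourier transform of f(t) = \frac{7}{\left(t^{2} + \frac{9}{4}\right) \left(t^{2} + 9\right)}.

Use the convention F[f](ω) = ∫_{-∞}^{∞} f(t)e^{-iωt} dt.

F(ω) = - \frac{28 \pi e^{- 3 \left|{\omega}\right|}}{81} + \frac{56 \pi e^{- \frac{3 \left|{\omega}\right|}{2}}}{81}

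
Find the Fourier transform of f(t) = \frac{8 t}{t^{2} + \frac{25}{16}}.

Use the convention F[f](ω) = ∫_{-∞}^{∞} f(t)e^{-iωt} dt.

F(ω) = - 8 i \pi e^{- \frac{5 \left|{\omega}\right|}{4}} \operatorname{sign}{\left(\omega \right)}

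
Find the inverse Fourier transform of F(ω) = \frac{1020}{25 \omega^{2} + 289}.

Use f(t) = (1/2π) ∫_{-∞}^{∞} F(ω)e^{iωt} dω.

f(t) = 6 e^{- \frac{17 \left|{t}\right|}{5}}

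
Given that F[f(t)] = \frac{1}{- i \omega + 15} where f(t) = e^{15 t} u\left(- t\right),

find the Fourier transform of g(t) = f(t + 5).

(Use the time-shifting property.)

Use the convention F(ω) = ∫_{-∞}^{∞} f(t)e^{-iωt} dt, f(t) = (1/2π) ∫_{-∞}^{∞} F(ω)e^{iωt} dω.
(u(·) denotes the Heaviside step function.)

F[g](ω) = - \frac{e^{5 i \omega}}{i \omega - 15}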